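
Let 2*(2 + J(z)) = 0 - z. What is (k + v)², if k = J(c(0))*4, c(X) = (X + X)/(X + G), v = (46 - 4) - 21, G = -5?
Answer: 169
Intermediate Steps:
v = 21 (v = 42 - 21 = 21)
c(X) = 2*X/(-5 + X) (c(X) = (X + X)/(X - 5) = (2*X)/(-5 + X) = 2*X/(-5 + X))
J(z) = -2 - z/2 (J(z) = -2 + (0 - z)/2 = -2 + (-z)/2 = -2 - z/2)
k = -8 (k = (-2 - 0/(-5 + 0))*4 = (-2 - 0/(-5))*4 = (-2 - 0*(-1)/5)*4 = (-2 - ½*0)*4 = (-2 + 0)*4 = -2*4 = -8)
(k + v)² = (-8 + 21)² = 13² = 169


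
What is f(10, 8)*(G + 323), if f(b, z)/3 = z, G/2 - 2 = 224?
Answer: 18600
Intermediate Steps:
G = 452 (G = 4 + 2*224 = 4 + 448 = 452)
f(b, z) = 3*z
f(10, 8)*(G + 323) = (3*8)*(452 + 323) = 24*775 = 18600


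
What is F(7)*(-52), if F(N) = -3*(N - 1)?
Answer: 936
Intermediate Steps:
F(N) = 3 - 3*N (F(N) = -3*(-1 + N) = 3 - 3*N)
F(7)*(-52) = (3 - 3*7)*(-52) = (3 - 21)*(-52) = -18*(-52) = 936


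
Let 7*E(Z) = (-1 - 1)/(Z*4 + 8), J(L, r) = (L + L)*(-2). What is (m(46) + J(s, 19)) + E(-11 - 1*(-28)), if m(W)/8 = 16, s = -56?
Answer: 93631/266 ≈ 352.00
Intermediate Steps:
J(L, r) = -4*L (J(L, r) = (2*L)*(-2) = -4*L)
m(W) = 128 (m(W) = 8*16 = 128)
E(Z) = -2/(7*(8 + 4*Z)) (E(Z) = ((-1 - 1)/(Z*4 + 8))/7 = (-2/(4*Z + 8))/7 = (-2/(8 + 4*Z))/7 = -2/(7*(8 + 4*Z)))
(m(46) + J(s, 19)) + E(-11 - 1*(-28)) = (128 - 4*(-56)) - 1/(28 + 14*(-11 - 1*(-28))) = (128 + 224) - 1/(28 + 14*(-11 + 28)) = 352 - 1/(28 + 14*17) = 352 - 1/(28 + 238) = 352 - 1/266 = 93631/266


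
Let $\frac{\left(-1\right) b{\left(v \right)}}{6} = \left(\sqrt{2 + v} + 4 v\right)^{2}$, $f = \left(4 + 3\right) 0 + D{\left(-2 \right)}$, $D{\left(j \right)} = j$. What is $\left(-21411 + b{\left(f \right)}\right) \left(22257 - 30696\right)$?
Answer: $183928005$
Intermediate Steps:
$f = -2$ ($f = \left(4 + 3\right) 0 - 2 = 7 \cdot 0 - 2 = 0 - 2 = -2$)
$b{\left(v \right)} = - 6 \left(\sqrt{2 + v} + 4 v\right)^{2}$
$\left(-21411 + b{\left(f \right)}\right) \left(22257 - 30696\right) = \left(-21411 - 6 \left(\sqrt{2 - 2} + 4 \left(-2\right)\right)^{2}\right) \left(22257 - 30696\right) = \left(-21411 - 6 \left(\sqrt{0} - 8\right)^{2}\right) \left(-8439\right) = \left(-21411 - 6 \left(0 - 8\right)^{2}\right) \left(-8439\right) = \left(-21411 - 6 \left(-8\right)^{2}\right) \left(-8439\right) = \left(-21411 - 384\right) \left(-8439\right) = \left(-21795\right) \left(-8439\right) = 183928005$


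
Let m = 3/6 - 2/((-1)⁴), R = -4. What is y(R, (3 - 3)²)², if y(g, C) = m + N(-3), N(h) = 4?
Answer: 25/4 ≈ 6.2500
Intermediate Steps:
m = -3/2 (m = 3*(⅙) - 2/1 = ½ - 2*1 = ½ - 2 = -3/2 ≈ -1.5000)
y(g, C) = 5/2 (y(g, C) = -3/2 + 4 = 5/2)
y(R, (3 - 3)²)² = (5/2)² = 25/4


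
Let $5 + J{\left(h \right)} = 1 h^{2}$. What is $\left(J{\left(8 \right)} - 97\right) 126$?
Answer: $-4788$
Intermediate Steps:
$J{\left(h \right)} = -5 + h^{2}$ ($J{\left(h \right)} = -5 + 1 h^{2} = -5 + h^{2}$)
$\left(J{\left(8 \right)} - 97\right) 126 = \left(\left(-5 + 8^{2}\right) - 97\right) 126 = \left(\left(-5 + 64\right) - 97\right) 126 = \left(59 - 97\right) 126 = \left(-38\right) 126 = -4788$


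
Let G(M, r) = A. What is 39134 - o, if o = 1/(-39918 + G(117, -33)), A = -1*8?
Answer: 1562464085/39926 ≈ 39134.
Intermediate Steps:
A = -8
G(M, r) = -8
o = -1/39926 (o = 1/(-39918 - 8) = 1/(-39926) = -1/39926 ≈ -2.5046e-5)
39134 - o = 39134 - 1*(-1/39926) = 39134 + 1/39926 = 1562464085/39926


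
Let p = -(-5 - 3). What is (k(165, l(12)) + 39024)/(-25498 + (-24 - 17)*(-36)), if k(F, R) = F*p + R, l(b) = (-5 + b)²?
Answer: -40393/24022 ≈ -1.6815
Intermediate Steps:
p = 8 (p = -1*(-8) = 8)
k(F, R) = R + 8*F (k(F, R) = F*8 + R = 8*F + R = R + 8*F)
(k(165, l(12)) + 39024)/(-25498 + (-24 - 17)*(-36)) = (((-5 + 12)² + 8*165) + 39024)/(-25498 + (-24 - 17)*(-36)) = ((7² + 1320) + 39024)/(-25498 - 41*(-36)) = ((49 + 1320) + 39024)/(-25498 + 1476) = (1369 + 39024)/(-24022) = 40393*(-1/24022) = -40393/24022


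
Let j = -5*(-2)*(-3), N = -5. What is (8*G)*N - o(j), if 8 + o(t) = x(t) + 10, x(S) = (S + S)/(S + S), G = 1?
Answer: -43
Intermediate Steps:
x(S) = 1 (x(S) = (2*S)/((2*S)) = (2*S)*(1/(2*S)) = 1)
j = -30 (j = 10*(-3) = -30)
o(t) = 3 (o(t) = -8 + (1 + 10) = -8 + 11 = 3)
(8*G)*N - o(j) = (8*1)*(-5) - 1*3 = 8*(-5) - 3 = -40 - 3 = -43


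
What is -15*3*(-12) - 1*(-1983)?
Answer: 2523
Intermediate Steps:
-15*3*(-12) - 1*(-1983) = -45*(-12) + 1983 = 540 + 1983 = 2523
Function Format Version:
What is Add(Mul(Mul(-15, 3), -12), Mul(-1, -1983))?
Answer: 2523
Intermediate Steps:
Add(Mul(Mul(-15, 3), -12), Mul(-1, -1983)) = Add(Mul(-45, -12), 1983) = Add(540, 1983) = 2523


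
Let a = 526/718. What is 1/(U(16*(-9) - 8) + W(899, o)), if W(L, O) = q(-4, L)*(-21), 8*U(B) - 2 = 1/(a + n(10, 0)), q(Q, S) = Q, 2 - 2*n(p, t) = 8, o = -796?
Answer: 6512/548277 ≈ 0.011877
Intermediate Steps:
n(p, t) = -3 (n(p, t) = 1 - ½*8 = 1 - 4 = -3)
a = 263/359 (a = 526*(1/718) = 263/359 ≈ 0.73259)
U(B) = 1269/6512 (U(B) = ¼ + 1/(8*(263/359 - 3)) = ¼ + 1/(8*(-814/359)) = ¼ + (⅛)*(-359/814) = ¼ - 359/6512 = 1269/6512)
W(L, O) = 84 (W(L, O) = -4*(-21) = 84)
1/(U(16*(-9) - 8) + W(899, o)) = 1/(1269/6512 + 84) = 1/(548277/6512) = 6512/548277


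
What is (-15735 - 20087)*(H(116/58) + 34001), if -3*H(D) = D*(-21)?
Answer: -1218485330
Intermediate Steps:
H(D) = 7*D (H(D) = -D*(-21)/3 = -(-7)*D = 7*D)
(-15735 - 20087)*(H(116/58) + 34001) = (-15735 - 20087)*(7*(116/58) + 34001) = -35822*(7*(116*(1/58)) + 34001) = -35822*(7*2 + 34001) = -35822*(14 + 34001) = -35822*34015 = -1218485330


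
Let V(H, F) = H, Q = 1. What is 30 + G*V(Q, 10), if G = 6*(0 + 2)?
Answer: 42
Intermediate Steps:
G = 12 (G = 6*2 = 12)
30 + G*V(Q, 10) = 30 + 12*1 = 30 + 12 = 42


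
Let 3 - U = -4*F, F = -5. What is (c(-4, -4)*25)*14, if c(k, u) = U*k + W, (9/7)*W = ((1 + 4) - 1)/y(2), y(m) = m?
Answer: 219100/9 ≈ 24344.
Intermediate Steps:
U = -17 (U = 3 - (-4)*(-5) = 3 - 1*20 = 3 - 20 = -17)
W = 14/9 (W = 7*(((1 + 4) - 1)/2)/9 = 7*((5 - 1)*(½))/9 = 7*(4*(½))/9 = (7/9)*2 = 14/9 ≈ 1.5556)
c(k, u) = 14/9 - 17*k (c(k, u) = -17*k + 14/9 = 14/9 - 17*k)
(c(-4, -4)*25)*14 = ((14/9 - 17*(-4))*25)*14 = ((14/9 + 68)*25)*14 = ((626/9)*25)*14 = (15650/9)*14 = 219100/9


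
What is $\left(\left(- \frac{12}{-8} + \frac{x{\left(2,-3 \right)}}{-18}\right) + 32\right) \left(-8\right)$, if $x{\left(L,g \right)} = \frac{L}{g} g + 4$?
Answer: $- \frac{796}{3} \approx -265.33$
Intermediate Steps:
$x{\left(L,g \right)} = 4 + L$ ($x{\left(L,g \right)} = L + 4 = 4 + L$)
$\left(\left(- \frac{12}{-8} + \frac{x{\left(2,-3 \right)}}{-18}\right) + 32\right) \left(-8\right) = \left(\left(- \frac{12}{-8} + \frac{4 + 2}{-18}\right) + 32\right) \left(-8\right) = \left(\left(\left(-12\right) \left(- \frac{1}{8}\right) + 6 \left(- \frac{1}{18}\right)\right) + 32\right) \left(-8\right) = \left(\left(\frac{3}{2} - \frac{1}{3}\right) + 32\right) \left(-8\right) = \left(\frac{7}{6} + 32\right) \left(-8\right) = \frac{199}{6} \left(-8\right) = - \frac{796}{3}$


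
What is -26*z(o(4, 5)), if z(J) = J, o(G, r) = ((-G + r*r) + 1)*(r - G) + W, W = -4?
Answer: -468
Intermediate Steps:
o(G, r) = -4 + (r - G)*(1 + r² - G) (o(G, r) = ((-G + r*r) + 1)*(r - G) - 4 = ((-G + r²) + 1)*(r - G) - 4 = ((r² - G) + 1)*(r - G) - 4 = (1 + r² - G)*(r - G) - 4 = (r - G)*(1 + r² - G) - 4 = -4 + (r - G)*(1 + r² - G))
-26*z(o(4, 5)) = -26*(-4 + 5 + 4² + 5³ - 1*4 - 1*4*5 - 1*4*5²) = -26*(-4 + 5 + 16 + 125 - 4 - 20 - 1*4*25) = -26*(-4 + 5 + 16 + 125 - 4 - 20 - 100) = -26*18 = -468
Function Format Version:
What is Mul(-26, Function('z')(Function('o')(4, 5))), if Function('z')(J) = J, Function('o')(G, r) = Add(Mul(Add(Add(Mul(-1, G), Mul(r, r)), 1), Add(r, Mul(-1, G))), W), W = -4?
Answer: -468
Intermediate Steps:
Function('o')(G, r) = Add(-4, Mul(Add(r, Mul(-1, G)), Add(1, Pow(r, 2), Mul(-1, G)))) (Function('o')(G, r) = Add(Mul(Add(Add(Mul(-1, G), Mul(r, r)), 1), Add(r, Mul(-1, G))), -4) = Add(Mul(Add(Add(Mul(-1, G), Pow(r, 2)), 1), Add(r, Mul(-1, G))), -4) = Add(Mul(Add(Add(Pow(r, 2), Mul(-1, G)), 1), Add(r, Mul(-1, G))), -4) = Add(Mul(Add(1, Pow(r, 2), Mul(-1, G)), Add(r, Mul(-1, G))), -4) = Add(Mul(Add(r, Mul(-1, G)), Add(1, Pow(r, 2), Mul(-1, G))), -4) = Add(-4, Mul(Add(r, Mul(-1, G)), Add(1, Pow(r, 2), Mul(-1, G)))))
Mul(-26, Function('z')(Function('o')(4, 5))) = Mul(-26, Add(-4, 5, Pow(4, 2), Pow(5, 3), Mul(-1, 4), Mul(-1, 4, 5), Mul(-1, 4, Pow(5, 2)))) = Mul(-26, Add(-4, 5, 16, 125, -4, -20, Mul(-1, 4, 25))) = Mul(-26, Add(-4, 5, 16, 125, -4, -20, -100)) = Mul(-26, 18) = -468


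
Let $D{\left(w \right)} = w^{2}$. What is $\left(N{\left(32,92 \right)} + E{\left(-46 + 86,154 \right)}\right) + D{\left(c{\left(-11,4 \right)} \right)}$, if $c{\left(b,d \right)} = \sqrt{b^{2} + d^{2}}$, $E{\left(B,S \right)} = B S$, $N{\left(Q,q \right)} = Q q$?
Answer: $9241$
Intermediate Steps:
$\left(N{\left(32,92 \right)} + E{\left(-46 + 86,154 \right)}\right) + D{\left(c{\left(-11,4 \right)} \right)} = \left(32 \cdot 92 + \left(-46 + 86\right) 154\right) + \left(\sqrt{\left(-11\right)^{2} + 4^{2}}\right)^{2} = \left(2944 + 40 \cdot 154\right) + \left(\sqrt{121 + 16}\right)^{2} = \left(2944 + 6160\right) + \left(\sqrt{137}\right)^{2} = 9104 + 137 = 9241$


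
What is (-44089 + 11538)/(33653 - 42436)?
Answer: 32551/8783 ≈ 3.7061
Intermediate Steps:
(-44089 + 11538)/(33653 - 42436) = -32551/(-8783) = -32551*(-1/8783) = 32551/8783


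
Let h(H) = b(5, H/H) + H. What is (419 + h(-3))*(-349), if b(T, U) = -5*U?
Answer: -143439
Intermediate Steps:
h(H) = -5 + H (h(H) = -5*H/H + H = -5*1 + H = -5 + H)
(419 + h(-3))*(-349) = (419 + (-5 - 3))*(-349) = (419 - 8)*(-349) = 411*(-349) = -143439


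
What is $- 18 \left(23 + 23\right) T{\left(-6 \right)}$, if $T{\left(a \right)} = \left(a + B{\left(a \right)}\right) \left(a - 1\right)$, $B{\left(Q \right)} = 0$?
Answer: $-34776$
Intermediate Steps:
$T{\left(a \right)} = a \left(-1 + a\right)$ ($T{\left(a \right)} = \left(a + 0\right) \left(a - 1\right) = a \left(-1 + a\right)$)
$- 18 \left(23 + 23\right) T{\left(-6 \right)} = - 18 \left(23 + 23\right) \left(- 6 \left(-1 - 6\right)\right) = \left(-18\right) 46 \left(\left(-6\right) \left(-7\right)\right) = \left(-828\right) 42 = -34776$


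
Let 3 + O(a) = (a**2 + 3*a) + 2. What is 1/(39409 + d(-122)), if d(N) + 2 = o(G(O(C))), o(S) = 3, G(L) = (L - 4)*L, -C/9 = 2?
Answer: 1/39410 ≈ 2.5374e-5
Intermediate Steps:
C = -18 (C = -9*2 = -18)
O(a) = -1 + a**2 + 3*a (O(a) = -3 + ((a**2 + 3*a) + 2) = -3 + (2 + a**2 + 3*a) = -1 + a**2 + 3*a)
G(L) = L*(-4 + L) (G(L) = (-4 + L)*L = L*(-4 + L))
d(N) = 1 (d(N) = -2 + 3 = 1)
1/(39409 + d(-122)) = 1/(39409 + 1) = 1/39410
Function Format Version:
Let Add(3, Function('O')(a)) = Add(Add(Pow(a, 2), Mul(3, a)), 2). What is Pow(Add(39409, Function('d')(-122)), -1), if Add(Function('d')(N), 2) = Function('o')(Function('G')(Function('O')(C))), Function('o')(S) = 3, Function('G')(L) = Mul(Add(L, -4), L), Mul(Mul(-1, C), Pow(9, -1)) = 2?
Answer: Rational(1, 39410) ≈ 2.5374e-5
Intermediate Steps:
C = -18 (C = Mul(-9, 2) = -18)
Function('O')(a) = Add(-1, Pow(a, 2), Mul(3, a)) (Function('O')(a) = Add(-3, Add(Add(Pow(a, 2), Mul(3, a)), 2)) = Add(-3, Add(2, Pow(a, 2), Mul(3, a))) = Add(-1, Pow(a, 2), Mul(3, a)))
Function('G')(L) = Mul(L, Add(-4, L)) (Function('G')(L) = Mul(Add(-4, L), L) = Mul(L, Add(-4, L)))
Function('d')(N) = 1 (Function('d')(N) = Add(-2, 3) = 1)
Pow(Add(39409, Function('d')(-122)), -1) = Pow(Add(39409, 1), -1) = Pow(39410, -1) = Rational(1, 39410)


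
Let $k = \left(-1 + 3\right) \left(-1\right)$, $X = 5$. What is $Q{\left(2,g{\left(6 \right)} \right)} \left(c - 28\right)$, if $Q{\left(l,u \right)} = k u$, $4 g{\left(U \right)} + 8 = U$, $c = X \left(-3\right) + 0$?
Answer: $-43$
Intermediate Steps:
$c = -15$ ($c = 5 \left(-3\right) + 0 = -15 + 0 = -15$)
$k = -2$ ($k = 2 \left(-1\right) = -2$)
$g{\left(U \right)} = -2 + \frac{U}{4}$
$Q{\left(l,u \right)} = - 2 u$
$Q{\left(2,g{\left(6 \right)} \right)} \left(c - 28\right) = - 2 \left(-2 + \frac{1}{4} \cdot 6\right) \left(-15 - 28\right) = - 2 \left(-2 + \frac{3}{2}\right) \left(-43\right) = \left(-2\right) \left(- \frac{1}{2}\right) \left(-43\right) = 1 \left(-43\right) = -43$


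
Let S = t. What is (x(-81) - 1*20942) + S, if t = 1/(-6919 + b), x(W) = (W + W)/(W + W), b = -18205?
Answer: -526121685/25124 ≈ -20941.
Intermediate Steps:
x(W) = 1 (x(W) = (2*W)/((2*W)) = (2*W)*(1/(2*W)) = 1)
t = -1/25124 (t = 1/(-6919 - 18205) = 1/(-25124) = -1/25124 ≈ -3.9803e-5)
S = -1/25124 ≈ -3.9803e-5
(x(-81) - 1*20942) + S = (1 - 1*20942) - 1/25124 = (1 - 20942) - 1/25124 = -20941 - 1/25124 = -526121685/25124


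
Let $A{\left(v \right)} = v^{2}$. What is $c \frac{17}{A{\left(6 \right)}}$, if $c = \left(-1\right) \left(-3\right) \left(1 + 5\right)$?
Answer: $\frac{17}{2} \approx 8.5$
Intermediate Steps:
$c = 18$ ($c = 3 \cdot 6 = 18$)
$c \frac{17}{A{\left(6 \right)}} = 18 \frac{17}{6^{2}} = 18 \cdot \frac{17}{36} = \frac{17}{2}$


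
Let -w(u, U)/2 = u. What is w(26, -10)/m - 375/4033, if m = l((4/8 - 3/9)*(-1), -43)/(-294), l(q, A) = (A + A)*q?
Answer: 184953387/173419 ≈ 1066.5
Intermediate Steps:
w(u, U) = -2*u
l(q, A) = 2*A*q (l(q, A) = (2*A)*q = 2*A*q)
m = -43/882 (m = (2*(-43)*((4/8 - 3/9)*(-1)))/(-294) = (2*(-43)*((4*(⅛) - 3*⅑)*(-1)))*(-1/294) = (2*(-43)*((½ - ⅓)*(-1)))*(-1/294) = (2*(-43)*((⅙)*(-1)))*(-1/294) = (2*(-43)*(-⅙))*(-1/294) = (43/3)*(-1/294) = -43/882 ≈ -0.048753)
w(26, -10)/m - 375/4033 = (-2*26)/(-43/882) - 375/4033 = -52*(-882/43) - 375*1/4033 = 45864/43 - 375/4033 = 184953387/173419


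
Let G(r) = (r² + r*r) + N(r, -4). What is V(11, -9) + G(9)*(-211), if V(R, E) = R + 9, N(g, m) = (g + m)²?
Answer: -39437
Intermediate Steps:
V(R, E) = 9 + R
G(r) = (-4 + r)² + 2*r² (G(r) = (r² + r*r) + (r - 4)² = (r² + r²) + (-4 + r)² = 2*r² + (-4 + r)² = (-4 + r)² + 2*r²)
V(11, -9) + G(9)*(-211) = (9 + 11) + ((-4 + 9)² + 2*9²)*(-211) = 20 + (5² + 2*81)*(-211) = 20 + (25 + 162)*(-211) = 20 + 187*(-211) = 20 - 39457 = -39437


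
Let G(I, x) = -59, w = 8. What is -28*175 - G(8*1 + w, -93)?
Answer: -4841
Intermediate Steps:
-28*175 - G(8*1 + w, -93) = -28*175 - 1*(-59) = -4900 + 59 = -4841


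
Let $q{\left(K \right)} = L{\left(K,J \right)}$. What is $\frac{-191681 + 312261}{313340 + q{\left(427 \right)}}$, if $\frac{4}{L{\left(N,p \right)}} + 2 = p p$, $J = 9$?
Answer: $\frac{2381455}{6188466} \approx 0.38482$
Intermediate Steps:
$L{\left(N,p \right)} = \frac{4}{-2 + p^{2}}$ ($L{\left(N,p \right)} = \frac{4}{-2 + p p} = \frac{4}{-2 + p^{2}}$)
$q{\left(K \right)} = \frac{4}{79}$ ($q{\left(K \right)} = \frac{4}{-2 + 9^{2}} = \frac{4}{-2 + 81} = \frac{4}{79}$)
$\frac{-191681 + 312261}{313340 + q{\left(427 \right)}} = \frac{-191681 + 312261}{313340 + \frac{4}{79}} = \frac{120580}{\frac{24753864}{79}} = 120580 \cdot \frac{79}{24753864} = \frac{2381455}{6188466}$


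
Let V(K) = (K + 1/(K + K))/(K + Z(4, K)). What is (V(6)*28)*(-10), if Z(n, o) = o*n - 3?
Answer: -5110/81 ≈ -63.086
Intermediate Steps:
Z(n, o) = -3 + n*o (Z(n, o) = n*o - 3 = -3 + n*o)
V(K) = (K + 1/(2*K))/(-3 + 5*K) (V(K) = (K + 1/(K + K))/(K + (-3 + 4*K)) = (K + 1/(2*K))/(-3 + 5*K))
(V(6)*28)*(-10) = (((½ + 6²)/(6*(-3 + 5*6)))*28)*(-10) = (((½ + 36)/(6*(-3 + 30)))*28)*(-10) = (((⅙)*(73/2)/27)*28)*(-10) = (((⅙)*(1/27)*(73/2))*28)*(-10) = ((73/324)*28)*(-10) = (511/81)*(-10) = -5110/81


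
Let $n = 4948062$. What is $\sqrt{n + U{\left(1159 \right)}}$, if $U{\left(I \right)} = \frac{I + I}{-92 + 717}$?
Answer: $\frac{2 \sqrt{773135267}}{25} \approx 2224.4$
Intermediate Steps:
$U{\left(I \right)} = \frac{2 I}{625}$
$\sqrt{n + U{\left(1159 \right)}} = \sqrt{4948062 + \frac{2}{625} \cdot 1159} = \sqrt{4948062 + \frac{2318}{625}} = \sqrt{\frac{3092541068}{625}} = \frac{2 \sqrt{773135267}}{25}$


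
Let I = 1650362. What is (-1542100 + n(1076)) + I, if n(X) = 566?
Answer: 108828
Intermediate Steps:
(-1542100 + n(1076)) + I = (-1542100 + 566) + 1650362 = -1541534 + 1650362 = 108828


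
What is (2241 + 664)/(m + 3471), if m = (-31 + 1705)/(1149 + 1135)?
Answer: 3317510/3964719 ≈ 0.83676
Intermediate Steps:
m = 837/1142 (m = 1674/2284 = 1674*(1/2284) = 837/1142 ≈ 0.73292)
(2241 + 664)/(m + 3471) = (2241 + 664)/(837/1142 + 3471) = 2905/(3964719/1142) = 2905*(1142/3964719) = 3317510/3964719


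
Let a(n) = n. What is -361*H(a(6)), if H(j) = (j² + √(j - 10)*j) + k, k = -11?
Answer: -9025 - 4332*I ≈ -9025.0 - 4332.0*I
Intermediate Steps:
H(j) = -11 + j² + j*√(-10 + j) (H(j) = (j² + √(j - 10)*j) - 11 = (j² + √(-10 + j)*j) - 11 = (j² + j*√(-10 + j)) - 11 = -11 + j² + j*√(-10 + j))
-361*H(a(6)) = -361*(-11 + 6² + 6*√(-10 + 6)) = -361*(-11 + 36 + 6*√(-4)) = -361*(-11 + 36 + 6*(2*I)) = -361*(-11 + 36 + 12*I) = -361*(25 + 12*I) = -9025 - 4332*I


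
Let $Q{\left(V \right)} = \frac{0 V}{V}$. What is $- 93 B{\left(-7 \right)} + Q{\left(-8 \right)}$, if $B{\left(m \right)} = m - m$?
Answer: $0$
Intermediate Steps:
$Q{\left(V \right)} = 0$ ($Q{\left(V \right)} = \frac{0}{V} = 0$)
$B{\left(m \right)} = 0$
$- 93 B{\left(-7 \right)} + Q{\left(-8 \right)} = \left(-93\right) 0 + 0 = 0 + 0 = 0$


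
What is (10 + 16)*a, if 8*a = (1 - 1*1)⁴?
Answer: 0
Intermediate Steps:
a = 0 (a = (1 - 1*1)⁴/8 = (1 - 1)⁴/8 = (⅛)*0⁴ = (⅛)*0 = 0)
(10 + 16)*a = (10 + 16)*0 = 26*0 = 0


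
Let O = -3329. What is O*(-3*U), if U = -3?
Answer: -29961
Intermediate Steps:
O*(-3*U) = -(-9987)*(-3) = -3329*9 = -29961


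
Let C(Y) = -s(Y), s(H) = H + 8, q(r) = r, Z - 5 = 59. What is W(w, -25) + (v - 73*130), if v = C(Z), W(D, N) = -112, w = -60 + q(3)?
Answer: -9674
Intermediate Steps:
Z = 64 (Z = 5 + 59 = 64)
s(H) = 8 + H
C(Y) = -8 - Y (C(Y) = -(8 + Y) = -8 - Y)
w = -57 (w = -60 + 3 = -57)
v = -72 (v = -8 - 1*64 = -8 - 64 = -72)
W(w, -25) + (v - 73*130) = -112 + (-72 - 73*130) = -112 + (-72 - 9490) = -112 - 9562 = -9674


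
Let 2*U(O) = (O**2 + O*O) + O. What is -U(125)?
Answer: -31375/2 ≈ -15688.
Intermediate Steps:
U(O) = O**2 + O/2 (U(O) = ((O**2 + O*O) + O)/2 = ((O**2 + O**2) + O)/2 = (2*O**2 + O)/2 = (O + 2*O**2)/2 = O**2 + O/2)
-U(125) = -125*(1/2 + 125) = -125*251/2 = -1*31375/2 = -31375/2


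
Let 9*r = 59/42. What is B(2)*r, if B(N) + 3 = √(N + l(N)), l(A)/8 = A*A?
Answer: -59/126 + 59*√34/378 ≈ 0.44187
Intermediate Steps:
l(A) = 8*A² (l(A) = 8*(A*A) = 8*A²)
r = 59/378 (r = (59/42)/9 = (59*(1/42))/9 = (⅑)*(59/42) = 59/378 ≈ 0.15608)
B(N) = -3 + √(N + 8*N²)
B(2)*r = (-3 + √(2*(1 + 8*2)))*(59/378) = (-3 + √(2*(1 + 16)))*(59/378) = (-3 + √(2*17))*(59/378) = (-3 + √34)*(59/378) = -59/126 + 59*√34/378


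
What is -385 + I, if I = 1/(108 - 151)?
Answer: -16556/43 ≈ -385.02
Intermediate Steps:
I = -1/43 (I = 1/(-43) = -1/43 ≈ -0.023256)
-385 + I = -385 - 1/43 = -16556/43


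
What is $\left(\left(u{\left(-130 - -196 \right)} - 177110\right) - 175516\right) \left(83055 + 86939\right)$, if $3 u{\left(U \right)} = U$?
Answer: $-59940564376$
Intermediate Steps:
$u{\left(U \right)} = \frac{U}{3}$
$\left(\left(u{\left(-130 - -196 \right)} - 177110\right) - 175516\right) \left(83055 + 86939\right) = \left(\left(\frac{-130 - -196}{3} - 177110\right) - 175516\right) \left(83055 + 86939\right) = \left(\left(\frac{-130 + 196}{3} - 177110\right) - 175516\right) 169994 = \left(\left(\frac{1}{3} \cdot 66 - 177110\right) - 175516\right) 169994 = \left(\left(22 - 177110\right) - 175516\right) 169994 = \left(-177088 - 175516\right) 169994 = \left(-352604\right) 169994 = -59940564376$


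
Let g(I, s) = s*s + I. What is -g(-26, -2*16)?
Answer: -998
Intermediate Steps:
g(I, s) = I + s² (g(I, s) = s² + I = I + s²)
-g(-26, -2*16) = -(-26 + (-2*16)²) = -(-26 + (-32)²) = -(-26 + 1024) = -1*998 = -998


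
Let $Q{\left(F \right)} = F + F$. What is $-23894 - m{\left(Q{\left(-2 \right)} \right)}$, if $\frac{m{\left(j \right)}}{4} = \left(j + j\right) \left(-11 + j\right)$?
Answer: $-24374$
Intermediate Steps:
$Q{\left(F \right)} = 2 F$
$m{\left(j \right)} = 8 j \left(-11 + j\right)$ ($m{\left(j \right)} = 4 \left(j + j\right) \left(-11 + j\right) = 4 \cdot 2 j \left(-11 + j\right) = 8 j \left(-11 + j\right)$)
$-23894 - m{\left(Q{\left(-2 \right)} \right)} = -23894 - 8 \cdot 2 \left(-2\right) \left(-11 + 2 \left(-2\right)\right) = -23894 - 8 \left(-4\right) \left(-11 - 4\right) = -23894 - 8 \left(-4\right) \left(-15\right) = -23894 - 480 = -24374$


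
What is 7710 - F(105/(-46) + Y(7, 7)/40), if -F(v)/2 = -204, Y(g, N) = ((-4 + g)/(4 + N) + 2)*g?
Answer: 7302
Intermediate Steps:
Y(g, N) = g*(2 + (-4 + g)/(4 + N)) (Y(g, N) = ((-4 + g)/(4 + N) + 2)*g = (2 + (-4 + g)/(4 + N))*g = g*(2 + (-4 + g)/(4 + N)))
F(v) = 408 (F(v) = -2*(-204) = 408)
7710 - F(105/(-46) + Y(7, 7)/40) = 7710 - 1*408 = 7710 - 408 = 7302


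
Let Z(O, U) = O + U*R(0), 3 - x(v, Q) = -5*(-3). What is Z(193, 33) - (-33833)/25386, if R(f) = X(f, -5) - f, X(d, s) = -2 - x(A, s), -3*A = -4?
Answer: 13310711/25386 ≈ 524.33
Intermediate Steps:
A = 4/3 (A = -⅓*(-4) = 4/3 ≈ 1.3333)
x(v, Q) = -12 (x(v, Q) = 3 - (-5)*(-3) = 3 - 1*15 = 3 - 15 = -12)
X(d, s) = 10 (X(d, s) = -2 - 1*(-12) = -2 + 12 = 10)
R(f) = 10 - f
Z(O, U) = O + 10*U (Z(O, U) = O + U*(10 - 1*0) = O + U*(10 + 0) = O + U*10 = O + 10*U)
Z(193, 33) - (-33833)/25386 = (193 + 10*33) - (-33833)/25386 = (193 + 330) - (-33833)/25386 = 523 - 1*(-33833/25386) = 523 + 33833/25386 = 13310711/25386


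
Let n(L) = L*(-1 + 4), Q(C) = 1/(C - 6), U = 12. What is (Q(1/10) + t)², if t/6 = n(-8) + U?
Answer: 18130564/3481 ≈ 5208.4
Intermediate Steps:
Q(C) = 1/(-6 + C)
n(L) = 3*L (n(L) = L*3 = 3*L)
t = -72 (t = 6*(3*(-8) + 12) = 6*(-24 + 12) = 6*(-12) = -72)
(Q(1/10) + t)² = (1/(-6 + 1/10) - 72)² = (1/(-6 + ⅒) - 72)² = (1/(-59/10) - 72)² = (-10/59 - 72)² = (-4258/59)² = 18130564/3481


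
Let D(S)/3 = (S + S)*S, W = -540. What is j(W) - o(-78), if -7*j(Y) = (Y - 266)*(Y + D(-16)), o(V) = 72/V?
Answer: 10436172/91 ≈ 1.1468e+5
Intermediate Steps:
D(S) = 6*S² (D(S) = 3*((S + S)*S) = 3*((2*S)*S) = 3*(2*S²) = 6*S²)
j(Y) = -(-266 + Y)*(1536 + Y)/7 (j(Y) = -(Y - 266)*(Y + 6*(-16)²)/7 = -(-266 + Y)*(Y + 6*256)/7 = -(-266 + Y)*(Y + 1536)/7 = -(-266 + Y)*(1536 + Y)/7)
j(W) - o(-78) = (58368 - 1270/7*(-540) - ⅐*(-540)²) - 72/(-78) = (58368 + 685800/7 - ⅐*291600) - 72*(-1)/78 = (58368 + 685800/7 - 291600/7) - 1*(-12/13) = 802776/7 + 12/13 = 10436172/91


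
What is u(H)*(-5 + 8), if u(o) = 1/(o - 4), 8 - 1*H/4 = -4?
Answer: 3/44 ≈ 0.068182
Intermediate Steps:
H = 48 (H = 32 - 4*(-4) = 32 + 16 = 48)
u(o) = 1/(-4 + o)
u(H)*(-5 + 8) = (-5 + 8)/(-4 + 48) = 3/44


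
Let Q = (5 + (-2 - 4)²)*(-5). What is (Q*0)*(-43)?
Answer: 0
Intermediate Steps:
Q = -205 (Q = (5 + (-6)²)*(-5) = (5 + 36)*(-5) = 41*(-5) = -205)
(Q*0)*(-43) = -205*0*(-43) = 0*(-43) = 0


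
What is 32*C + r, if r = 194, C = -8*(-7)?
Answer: 1986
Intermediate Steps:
C = 56
32*C + r = 32*56 + 194 = 1792 + 194 = 1986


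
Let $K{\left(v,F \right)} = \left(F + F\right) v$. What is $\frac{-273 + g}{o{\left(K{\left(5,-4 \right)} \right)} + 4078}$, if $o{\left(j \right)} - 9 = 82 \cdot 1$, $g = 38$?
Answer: $- \frac{235}{4169} \approx -0.056368$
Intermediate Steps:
$K{\left(v,F \right)} = 2 F v$
$o{\left(j \right)} = 91$ ($o{\left(j \right)} = 9 + 82 \cdot 1 = 9 + 82 = 91$)
$\frac{-273 + g}{o{\left(K{\left(5,-4 \right)} \right)} + 4078} = \frac{-273 + 38}{91 + 4078} = - \frac{235}{4169}$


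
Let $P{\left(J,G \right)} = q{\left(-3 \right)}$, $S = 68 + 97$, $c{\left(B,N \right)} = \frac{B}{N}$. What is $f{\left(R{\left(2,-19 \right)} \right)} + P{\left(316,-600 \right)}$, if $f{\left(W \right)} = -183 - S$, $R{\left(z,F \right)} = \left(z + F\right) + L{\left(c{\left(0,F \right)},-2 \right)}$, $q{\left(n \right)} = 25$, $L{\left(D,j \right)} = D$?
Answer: $-323$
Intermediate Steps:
$S = 165$
$P{\left(J,G \right)} = 25$
$R{\left(z,F \right)} = F + z$ ($R{\left(z,F \right)} = \left(z + F\right) + \frac{0}{F} = \left(F + z\right) + 0 = F + z$)
$f{\left(W \right)} = -348$ ($f{\left(W \right)} = -183 - 165 = -348$)
$f{\left(R{\left(2,-19 \right)} \right)} + P{\left(316,-600 \right)} = -348 + 25 = -323$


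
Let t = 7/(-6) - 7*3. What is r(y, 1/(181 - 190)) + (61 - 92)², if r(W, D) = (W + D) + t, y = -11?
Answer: 16699/18 ≈ 927.72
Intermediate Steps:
t = -133/6 (t = 7*(-⅙) - 21 = -7/6 - 21 = -133/6 ≈ -22.167)
r(W, D) = -133/6 + D + W (r(W, D) = (W + D) - 133/6 = (D + W) - 133/6 = -133/6 + D + W)
r(y, 1/(181 - 190)) + (61 - 92)² = (-133/6 + 1/(181 - 190) - 11) + (61 - 92)² = (-133/6 + 1/(-9) - 11) + (-31)² = (-133/6 - ⅑ - 11) + 961 = -599/18 + 961 = 16699/18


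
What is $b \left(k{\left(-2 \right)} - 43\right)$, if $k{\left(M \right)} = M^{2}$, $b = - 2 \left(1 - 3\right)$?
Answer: $-156$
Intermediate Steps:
$b = 4$ ($b = \left(-2\right) \left(-2\right) = 4$)
$b \left(k{\left(-2 \right)} - 43\right) = 4 \left(\left(-2\right)^{2} - 43\right) = 4 \left(4 - 43\right) = 4 \left(-39\right) = -156$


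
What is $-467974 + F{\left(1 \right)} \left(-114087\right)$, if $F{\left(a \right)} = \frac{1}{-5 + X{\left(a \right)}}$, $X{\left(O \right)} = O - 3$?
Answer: $- \frac{3161731}{7} \approx -4.5168 \cdot 10^{5}$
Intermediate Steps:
$X{\left(O \right)} = -3 + O$
$F{\left(a \right)} = \frac{1}{-8 + a}$ ($F{\left(a \right)} = \frac{1}{-5 + \left(-3 + a\right)} = \frac{1}{-8 + a}$)
$-467974 + F{\left(1 \right)} \left(-114087\right) = -467974 + \frac{1}{-8 + 1} \left(-114087\right) = -467974 + \frac{1}{-7} \left(-114087\right) = -467974 - - \frac{114087}{7} = -467974 + \frac{114087}{7} = - \frac{3161731}{7}$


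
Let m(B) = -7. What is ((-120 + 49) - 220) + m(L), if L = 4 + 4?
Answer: -298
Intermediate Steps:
L = 8
((-120 + 49) - 220) + m(L) = ((-120 + 49) - 220) - 7 = (-71 - 220) - 7 = -291 - 7 = -298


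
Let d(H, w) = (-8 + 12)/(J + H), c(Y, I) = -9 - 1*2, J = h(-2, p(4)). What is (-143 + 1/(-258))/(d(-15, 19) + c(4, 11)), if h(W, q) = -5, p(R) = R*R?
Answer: 184475/14448 ≈ 12.768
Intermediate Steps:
p(R) = R²
J = -5
c(Y, I) = -11 (c(Y, I) = -9 - 2 = -11)
d(H, w) = 4/(-5 + H) (d(H, w) = (-8 + 12)/(-5 + H) = 4/(-5 + H))
(-143 + 1/(-258))/(d(-15, 19) + c(4, 11)) = (-143 + 1/(-258))/(4/(-5 - 15) - 11) = (-143 - 1/258)/(4/(-20) - 11) = -36895/(258*(4*(-1/20) - 11)) = -36895/(258*(-⅕ - 11)) = -36895/(258*(-56/5)) = -36895/258*(-5/56) = 184475/14448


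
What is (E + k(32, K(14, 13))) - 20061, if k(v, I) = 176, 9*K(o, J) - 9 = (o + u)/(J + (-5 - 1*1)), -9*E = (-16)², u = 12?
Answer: -179221/9 ≈ -19913.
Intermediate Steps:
E = -256/9 (E = -⅑*(-16)² = -⅑*256 = -256/9 ≈ -28.444)
K(o, J) = 1 + (12 + o)/(9*(-6 + J)) (K(o, J) = 1 + ((o + 12)/(J + (-5 - 1*1)))/9 = 1 + ((12 + o)/(J + (-5 - 1)))/9 = 1 + ((12 + o)/(J - 6))/9 = 1 + ((12 + o)/(-6 + J))/9 = 1 + (12 + o)/(9*(-6 + J)))
(E + k(32, K(14, 13))) - 20061 = (-256/9 + 176) - 20061 = 1328/9 - 20061 = -179221/9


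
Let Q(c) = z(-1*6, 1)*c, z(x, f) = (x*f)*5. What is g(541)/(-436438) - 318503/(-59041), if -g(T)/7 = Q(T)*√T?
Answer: 318503/59041 - 56805*√541/218219 ≈ -0.66009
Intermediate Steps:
z(x, f) = 5*f*x (z(x, f) = (f*x)*5 = 5*f*x)
Q(c) = -30*c (Q(c) = (5*1*(-1*6))*c = (5*1*(-6))*c = -30*c)
g(T) = 210*T^(3/2) (g(T) = -7*(-30*T)*√T = -(-210)*T^(3/2) = 210*T^(3/2))
g(541)/(-436438) - 318503/(-59041) = (210*541^(3/2))/(-436438) - 318503/(-59041) = (210*(541*√541))*(-1/436438) - 318503*(-1/59041) = (113610*√541)*(-1/436438) + 318503/59041 = -56805*√541/218219 + 318503/59041 = 318503/59041 - 56805*√541/218219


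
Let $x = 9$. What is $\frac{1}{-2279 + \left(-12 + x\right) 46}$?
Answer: $- \frac{1}{2417} \approx -0.00041374$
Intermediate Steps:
$\frac{1}{-2279 + \left(-12 + x\right) 46} = \frac{1}{-2279 + \left(-12 + 9\right) 46} = \frac{1}{-2279 - 138} = \frac{1}{-2417} = - \frac{1}{2417}$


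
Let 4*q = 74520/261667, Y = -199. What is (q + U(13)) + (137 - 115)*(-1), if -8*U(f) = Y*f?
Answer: 631028177/2093336 ≈ 301.45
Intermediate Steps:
q = 18630/261667 (q = (74520/261667)/4 = (74520*(1/261667))/4 = (¼)*(74520/261667) = 18630/261667 ≈ 0.071197)
U(f) = 199*f/8 (U(f) = -(-199)*f/8 = 199*f/8)
(q + U(13)) + (137 - 115)*(-1) = (18630/261667 + (199/8)*13) + (137 - 115)*(-1) = (18630/261667 + 2587/8) + 22*(-1) = 677081569/2093336 - 22 = 631028177/2093336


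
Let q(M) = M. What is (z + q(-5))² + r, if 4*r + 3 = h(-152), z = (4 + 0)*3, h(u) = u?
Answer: 41/4 ≈ 10.250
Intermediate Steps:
z = 12 (z = 4*3 = 12)
r = -155/4 (r = -¾ + (¼)*(-152) = -¾ - 38 = -155/4 ≈ -38.750)
(z + q(-5))² + r = (12 - 5)² - 155/4 = 7² - 155/4 = 49 - 155/4 = 41/4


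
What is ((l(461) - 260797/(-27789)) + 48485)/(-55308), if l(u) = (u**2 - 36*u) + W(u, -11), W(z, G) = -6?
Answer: -6792003553/1536954012 ≈ -4.4191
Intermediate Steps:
l(u) = -6 + u**2 - 36*u (l(u) = (u**2 - 36*u) - 6 = -6 + u**2 - 36*u)
((l(461) - 260797/(-27789)) + 48485)/(-55308) = (((-6 + 461**2 - 36*461) - 260797/(-27789)) + 48485)/(-55308) = (((-6 + 212521 - 16596) - 260797*(-1/27789)) + 48485)*(-1/55308) = ((195919 + 260797/27789) + 48485)*(-1/55308) = (5444653888/27789 + 48485)*(-1/55308) = (6792003553/27789)*(-1/55308) = -6792003553/1536954012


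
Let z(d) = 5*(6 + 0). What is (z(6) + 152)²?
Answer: 33124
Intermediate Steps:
z(d) = 30 (z(d) = 5*6 = 30)
(z(6) + 152)² = (30 + 152)² = 182² = 33124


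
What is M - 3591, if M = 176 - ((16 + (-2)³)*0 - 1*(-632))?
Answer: -4047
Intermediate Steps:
M = -456 (M = 176 - ((16 - 8)*0 + 632) = 176 - (8*0 + 632) = 176 - (0 + 632) = 176 - 1*632 = 176 - 632 = -456)
M - 3591 = -456 - 3591 = -4047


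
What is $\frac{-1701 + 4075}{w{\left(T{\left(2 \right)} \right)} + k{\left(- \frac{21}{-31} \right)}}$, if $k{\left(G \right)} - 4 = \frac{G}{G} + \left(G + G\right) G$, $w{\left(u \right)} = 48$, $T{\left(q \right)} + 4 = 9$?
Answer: $\frac{2281414}{51815} \approx 44.03$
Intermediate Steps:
$T{\left(q \right)} = 5$ ($T{\left(q \right)} = -4 + 9 = 5$)
$k{\left(G \right)} = 5 + 2 G^{2}$ ($k{\left(G \right)} = 4 + \left(\frac{G}{G} + \left(G + G\right) G\right) = 4 + \left(1 + 2 G G\right) = 4 + \left(1 + 2 G^{2}\right) = 5 + 2 G^{2}$)
$\frac{-1701 + 4075}{w{\left(T{\left(2 \right)} \right)} + k{\left(- \frac{21}{-31} \right)}} = \frac{-1701 + 4075}{48 + \left(5 + 2 \left(- \frac{21}{-31}\right)^{2}\right)} = \frac{2374}{48 + \left(5 + 2 \left(\left(-21\right) \left(- \frac{1}{31}\right)\right)^{2}\right)} = \frac{2374}{48 + \left(5 + 2 \left(\frac{21}{31}\right)^{2}\right)} = \frac{2374}{48 + \left(5 + 2 \cdot \frac{441}{961}\right)} = \frac{2374}{48 + \left(5 + \frac{882}{961}\right)} = \frac{2374}{48 + \frac{5687}{961}} = \frac{2374}{\frac{51815}{961}} = 2374 \cdot \frac{961}{51815} = \frac{2281414}{51815}$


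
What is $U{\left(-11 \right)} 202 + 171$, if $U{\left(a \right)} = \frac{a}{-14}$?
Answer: $\frac{2308}{7} \approx 329.71$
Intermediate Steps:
$U{\left(a \right)} = - \frac{a}{14}$ ($U{\left(a \right)} = a \left(- \frac{1}{14}\right) = - \frac{a}{14}$)
$U{\left(-11 \right)} 202 + 171 = \left(- \frac{1}{14}\right) \left(-11\right) 202 + 171 = \frac{11}{14} \cdot 202 + 171 = \frac{1111}{7} + 171 = \frac{2308}{7}$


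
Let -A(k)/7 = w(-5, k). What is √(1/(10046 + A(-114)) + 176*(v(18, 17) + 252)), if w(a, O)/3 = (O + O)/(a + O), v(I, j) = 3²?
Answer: √1329081431581010/170098 ≈ 214.33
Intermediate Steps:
v(I, j) = 9
w(a, O) = 6*O/(O + a) (w(a, O) = 3*((O + O)/(a + O)) = 3*((2*O)/(O + a)) = 3*(2*O/(O + a)) = 6*O/(O + a))
A(k) = -42*k/(-5 + k) (A(k) = -42*k/(k - 5) = -42*k/(-5 + k))
√(1/(10046 + A(-114)) + 176*(v(18, 17) + 252)) = √(1/(10046 - 42*(-114)/(-5 - 114)) + 176*(9 + 252)) = √(1/(10046 - 42*(-114)/(-119)) + 176*261) = √(1/(10046 - 42*(-114)*(-1/119)) + 45936) = √(1/(10046 - 684/17) + 45936) = √(1/(170098/17) + 45936) = √(17/170098 + 45936) = √(7813621745/170098) = √1329081431581010/170098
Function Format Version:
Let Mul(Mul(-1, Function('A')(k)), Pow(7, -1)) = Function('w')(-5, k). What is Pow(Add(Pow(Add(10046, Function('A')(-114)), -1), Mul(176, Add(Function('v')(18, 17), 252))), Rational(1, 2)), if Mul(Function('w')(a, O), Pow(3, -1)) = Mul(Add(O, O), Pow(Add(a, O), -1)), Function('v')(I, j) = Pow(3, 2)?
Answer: Mul(Rational(1, 170098), Pow(1329081431581010, Rational(1, 2))) ≈ 214.33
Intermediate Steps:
Function('v')(I, j) = 9
Function('w')(a, O) = Mul(6, O, Pow(Add(O, a), -1)) (Function('w')(a, O) = Mul(3, Mul(Add(O, O), Pow(Add(a, O), -1))) = Mul(3, Mul(Mul(2, O), Pow(Add(O, a), -1))) = Mul(3, Mul(2, O, Pow(Add(O, a), -1))) = Mul(6, O, Pow(Add(O, a), -1)))
Function('A')(k) = Mul(-42, k, Pow(Add(-5, k), -1)) (Function('A')(k) = Mul(-7, Mul(6, k, Pow(Add(k, -5), -1))) = Mul(-7, Mul(6, k, Pow(Add(-5, k), -1))) = Mul(-42, k, Pow(Add(-5, k), -1)))
Pow(Add(Pow(Add(10046, Function('A')(-114)), -1), Mul(176, Add(Function('v')(18, 17), 252))), Rational(1, 2)) = Pow(Add(Pow(Add(10046, Mul(-42, -114, Pow(Add(-5, -114), -1))), -1), Mul(176, Add(9, 252))), Rational(1, 2)) = Pow(Add(Pow(Add(10046, Mul(-42, -114, Pow(-119, -1))), -1), Mul(176, 261)), Rational(1, 2)) = Pow(Add(Pow(Add(10046, Mul(-42, -114, Rational(-1, 119))), -1), 45936), Rational(1, 2)) = Pow(Add(Pow(Add(10046, Rational(-684, 17)), -1), 45936), Rational(1, 2)) = Pow(Add(Pow(Rational(170098, 17), -1), 45936), Rational(1, 2)) = Pow(Add(Rational(17, 170098), 45936), Rational(1, 2)) = Pow(Rational(7813621745, 170098), Rational(1, 2)) = Mul(Rational(1, 170098), Pow(1329081431581010, Rational(1, 2)))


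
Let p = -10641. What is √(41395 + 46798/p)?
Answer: √4686694341477/10641 ≈ 203.45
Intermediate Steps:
√(41395 + 46798/p) = √(41395 + 46798/(-10641)) = √(41395 + 46798*(-1/10641)) = √(41395 - 46798/10641) = √(440437397/10641) = √4686694341477/10641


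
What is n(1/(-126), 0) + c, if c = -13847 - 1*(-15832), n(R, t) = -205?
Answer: 1780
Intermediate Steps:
c = 1985 (c = -13847 + 15832 = 1985)
n(1/(-126), 0) + c = -205 + 1985 = 1780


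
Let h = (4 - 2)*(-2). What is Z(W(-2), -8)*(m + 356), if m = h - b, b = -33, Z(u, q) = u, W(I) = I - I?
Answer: 0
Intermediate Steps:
W(I) = 0
h = -4 (h = 2*(-2) = -4)
m = 29 (m = -4 - 1*(-33) = -4 + 33 = 29)
Z(W(-2), -8)*(m + 356) = 0*(29 + 356) = 0*385 = 0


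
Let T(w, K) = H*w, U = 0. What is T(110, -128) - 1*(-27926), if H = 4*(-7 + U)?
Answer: 24846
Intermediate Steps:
H = -28 (H = 4*(-7 + 0) = 4*(-7) = -28)
T(w, K) = -28*w
T(110, -128) - 1*(-27926) = -28*110 - 1*(-27926) = -3080 + 27926 = 24846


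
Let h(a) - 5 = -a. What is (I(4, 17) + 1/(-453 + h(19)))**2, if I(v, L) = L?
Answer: 63011844/218089 ≈ 288.93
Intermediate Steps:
h(a) = 5 - a
(I(4, 17) + 1/(-453 + h(19)))**2 = (17 + 1/(-453 + (5 - 1*19)))**2 = (17 + 1/(-453 + (5 - 19)))**2 = (17 + 1/(-453 - 14))**2 = (17 + 1/(-467))**2 = (17 - 1/467)**2 = (7938/467)**2 = 63011844/218089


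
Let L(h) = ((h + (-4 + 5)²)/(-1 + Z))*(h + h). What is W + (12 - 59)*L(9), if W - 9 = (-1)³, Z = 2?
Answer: -8452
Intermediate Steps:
L(h) = 2*h*(1 + h) (L(h) = ((h + (-4 + 5)²)/(-1 + 2))*(h + h) = ((h + 1²)/1)*(2*h) = ((h + 1)*1)*(2*h) = ((1 + h)*1)*(2*h) = (1 + h)*(2*h) = 2*h*(1 + h))
W = 8 (W = 9 + (-1)³ = 9 - 1 = 8)
W + (12 - 59)*L(9) = 8 + (12 - 59)*(2*9*(1 + 9)) = 8 - 94*9*10 = 8 - 47*180 = 8 - 8460 = -8452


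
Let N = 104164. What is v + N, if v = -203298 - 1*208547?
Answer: -307681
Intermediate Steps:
v = -411845 (v = -203298 - 208547 = -411845)
v + N = -411845 + 104164 = -307681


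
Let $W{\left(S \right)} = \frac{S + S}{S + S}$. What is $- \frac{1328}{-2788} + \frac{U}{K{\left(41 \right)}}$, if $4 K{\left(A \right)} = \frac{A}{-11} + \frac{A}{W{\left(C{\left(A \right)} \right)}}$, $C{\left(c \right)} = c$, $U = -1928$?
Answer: $- \frac{719412}{3485} \approx -206.43$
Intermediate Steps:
$W{\left(S \right)} = 1$ ($W{\left(S \right)} = \frac{2 S}{2 S} = 2 S \frac{1}{2 S} = 1$)
$K{\left(A \right)} = \frac{5 A}{22}$ ($K{\left(A \right)} = \frac{\frac{A}{-11} + \frac{A}{1}}{4} = \frac{A \left(- \frac{1}{11}\right) + A 1}{4} = \frac{- \frac{A}{11} + A}{4} = \frac{\frac{10}{11} A}{4} = \frac{5 A}{22}$)
$- \frac{1328}{-2788} + \frac{U}{K{\left(41 \right)}} = - \frac{1328}{-2788} - \frac{1928}{\frac{5}{22} \cdot 41} = \left(-1328\right) \left(- \frac{1}{2788}\right) - \frac{1928}{\frac{205}{22}} = \frac{332}{697} - \frac{42416}{205} = - \frac{719412}{3485}$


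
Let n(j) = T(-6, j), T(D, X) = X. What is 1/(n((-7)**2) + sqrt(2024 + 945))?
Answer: -49/568 + sqrt(2969)/568 ≈ 0.0096629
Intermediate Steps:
n(j) = j
1/(n((-7)**2) + sqrt(2024 + 945)) = 1/((-7)**2 + sqrt(2024 + 945)) = 1/(49 + sqrt(2969))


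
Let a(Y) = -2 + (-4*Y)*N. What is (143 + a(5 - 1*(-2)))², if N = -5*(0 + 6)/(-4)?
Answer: 4761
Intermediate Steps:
N = 15/2 (N = -5*6*(-¼) = -30*(-¼) = 15/2 ≈ 7.5000)
a(Y) = -2 - 30*Y (a(Y) = -2 - 4*Y*(15/2) = -2 - 30*Y)
(143 + a(5 - 1*(-2)))² = (143 + (-2 - 30*(5 - 1*(-2))))² = (143 + (-2 - 30*(5 + 2)))² = (143 + (-2 - 30*7))² = (143 + (-2 - 210))² = (143 - 212)² = (-69)² = 4761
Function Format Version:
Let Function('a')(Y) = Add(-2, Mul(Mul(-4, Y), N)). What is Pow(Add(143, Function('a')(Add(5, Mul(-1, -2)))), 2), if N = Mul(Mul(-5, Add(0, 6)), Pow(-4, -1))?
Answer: 4761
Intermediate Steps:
N = Rational(15, 2) (N = Mul(Mul(-5, 6), Rational(-1, 4)) = Mul(-30, Rational(-1, 4)) = Rational(15, 2) ≈ 7.5000)
Function('a')(Y) = Add(-2, Mul(-30, Y)) (Function('a')(Y) = Add(-2, Mul(Mul(-4, Y), Rational(15, 2))) = Add(-2, Mul(-30, Y)))
Pow(Add(143, Function('a')(Add(5, Mul(-1, -2)))), 2) = Pow(Add(143, Add(-2, Mul(-30, Add(5, Mul(-1, -2))))), 2) = Pow(Add(143, Add(-2, Mul(-30, Add(5, 2)))), 2) = Pow(Add(143, Add(-2, Mul(-30, 7))), 2) = Pow(Add(143, Add(-2, -210)), 2) = Pow(Add(143, -212), 2) = Pow(-69, 2) = 4761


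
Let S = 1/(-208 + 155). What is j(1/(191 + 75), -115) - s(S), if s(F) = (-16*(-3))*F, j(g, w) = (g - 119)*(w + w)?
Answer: 192931419/7049 ≈ 27370.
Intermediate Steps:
S = -1/53 (S = 1/(-53) = -1/53 ≈ -0.018868)
j(g, w) = 2*w*(-119 + g) (j(g, w) = (-119 + g)*(2*w) = 2*w*(-119 + g))
s(F) = 48*F
j(1/(191 + 75), -115) - s(S) = 2*(-115)*(-119 + 1/(191 + 75)) - 48*(-1)/53 = 2*(-115)*(-119 + 1/266) - 1*(-48/53) = 2*(-115)*(-119 + 1/266) + 48/53 = 2*(-115)*(-31653/266) + 48/53 = 3640095/133 + 48/53 = 192931419/7049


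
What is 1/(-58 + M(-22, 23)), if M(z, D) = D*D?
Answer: 1/471 ≈ 0.0021231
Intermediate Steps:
M(z, D) = D²
1/(-58 + M(-22, 23)) = 1/(-58 + 23²) = 1/(-58 + 529) = 1/471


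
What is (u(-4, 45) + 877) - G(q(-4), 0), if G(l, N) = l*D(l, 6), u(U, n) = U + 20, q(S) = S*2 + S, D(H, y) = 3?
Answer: 929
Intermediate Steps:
q(S) = 3*S (q(S) = 2*S + S = 3*S)
u(U, n) = 20 + U
G(l, N) = 3*l (G(l, N) = l*3 = 3*l)
(u(-4, 45) + 877) - G(q(-4), 0) = ((20 - 4) + 877) - 3*3*(-4) = (16 + 877) - 3*(-12) = 893 - 1*(-36) = 893 + 36 = 929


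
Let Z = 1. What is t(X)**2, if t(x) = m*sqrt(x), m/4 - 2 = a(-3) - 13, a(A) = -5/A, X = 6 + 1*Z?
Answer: 87808/9 ≈ 9756.4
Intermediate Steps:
X = 7 (X = 6 + 1*1 = 6 + 1 = 7)
m = -112/3 (m = 8 + 4*(-5/(-3) - 13) = 8 + 4*(-5*(-1/3) - 13) = 8 + 4*(5/3 - 13) = 8 + 4*(-34/3) = 8 - 136/3 = -112/3 ≈ -37.333)
t(x) = -112*sqrt(x)/3
t(X)**2 = (-112*sqrt(7)/3)**2 = 87808/9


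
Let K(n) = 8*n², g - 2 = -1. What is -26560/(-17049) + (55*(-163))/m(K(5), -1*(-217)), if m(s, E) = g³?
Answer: -152817725/17049 ≈ -8963.4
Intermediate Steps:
g = 1 (g = 2 - 1 = 1)
m(s, E) = 1 (m(s, E) = 1³ = 1)
-26560/(-17049) + (55*(-163))/m(K(5), -1*(-217)) = -26560/(-17049) + (55*(-163))/1 = -26560*(-1/17049) - 8965*1 = 26560/17049 - 8965 = -152817725/17049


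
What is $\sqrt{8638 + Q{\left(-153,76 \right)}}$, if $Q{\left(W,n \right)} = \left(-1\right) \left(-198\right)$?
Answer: $94$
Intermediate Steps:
$Q{\left(W,n \right)} = 198$
$\sqrt{8638 + Q{\left(-153,76 \right)}} = \sqrt{8638 + 198} = \sqrt{8836} = 94$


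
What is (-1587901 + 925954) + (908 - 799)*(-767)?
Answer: -745550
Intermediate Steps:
(-1587901 + 925954) + (908 - 799)*(-767) = -661947 + 109*(-767) = -661947 - 83603 = -745550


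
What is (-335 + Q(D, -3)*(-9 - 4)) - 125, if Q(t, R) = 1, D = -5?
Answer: -473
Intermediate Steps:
(-335 + Q(D, -3)*(-9 - 4)) - 125 = (-335 + 1*(-9 - 4)) - 125 = (-335 + 1*(-13)) - 125 = (-335 - 13) - 125 = -348 - 125 = -473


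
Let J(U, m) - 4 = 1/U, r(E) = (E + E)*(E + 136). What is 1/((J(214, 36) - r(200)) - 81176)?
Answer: -214/46132407 ≈ -4.6388e-6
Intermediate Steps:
r(E) = 2*E*(136 + E) (r(E) = (2*E)*(136 + E) = 2*E*(136 + E))
J(U, m) = 4 + 1/U
1/((J(214, 36) - r(200)) - 81176) = 1/(((4 + 1/214) - 2*200*(136 + 200)) - 81176) = 1/(((4 + 1/214) - 2*200*336) - 81176) = 1/((857/214 - 1*134400) - 81176) = 1/((857/214 - 134400) - 81176) = 1/(-28760743/214 - 81176) = 1/(-46132407/214) = -214/46132407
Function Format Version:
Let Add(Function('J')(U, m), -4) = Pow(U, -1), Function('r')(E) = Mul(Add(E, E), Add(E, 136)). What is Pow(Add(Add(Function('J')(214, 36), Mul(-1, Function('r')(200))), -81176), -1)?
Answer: Rational(-214, 46132407) ≈ -4.6388e-6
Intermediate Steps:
Function('r')(E) = Mul(2, E, Add(136, E)) (Function('r')(E) = Mul(Mul(2, E), Add(136, E)) = Mul(2, E, Add(136, E)))
Function('J')(U, m) = Add(4, Pow(U, -1))
Pow(Add(Add(Function('J')(214, 36), Mul(-1, Function('r')(200))), -81176), -1) = Pow(Add(Add(Add(4, Pow(214, -1)), Mul(-1, Mul(2, 200, Add(136, 200)))), -81176), -1) = Pow(Add(Add(Add(4, Rational(1, 214)), Mul(-1, Mul(2, 200, 336))), -81176), -1) = Pow(Add(Add(Rational(857, 214), Mul(-1, 134400)), -81176), -1) = Pow(Add(Add(Rational(857, 214), -134400), -81176), -1) = Pow(Add(Rational(-28760743, 214), -81176), -1) = Pow(Rational(-46132407, 214), -1) = Rational(-214, 46132407)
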